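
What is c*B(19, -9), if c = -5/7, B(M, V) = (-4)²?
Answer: -80/7 ≈ -11.429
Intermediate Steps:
B(M, V) = 16
c = -5/7 (c = -5*⅐ = -5/7 ≈ -0.71429)
c*B(19, -9) = -5/7*16 = -80/7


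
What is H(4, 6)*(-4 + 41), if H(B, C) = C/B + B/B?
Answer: 185/2 ≈ 92.500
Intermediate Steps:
H(B, C) = 1 + C/B (H(B, C) = C/B + 1 = 1 + C/B)
H(4, 6)*(-4 + 41) = ((4 + 6)/4)*(-4 + 41) = ((1/4)*10)*37 = (5/2)*37 = 185/2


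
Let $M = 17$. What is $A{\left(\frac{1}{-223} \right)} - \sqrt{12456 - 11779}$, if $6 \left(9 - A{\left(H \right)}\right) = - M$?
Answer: $\frac{71}{6} - \sqrt{677} \approx -14.186$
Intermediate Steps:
$A{\left(H \right)} = \frac{71}{6}$ ($A{\left(H \right)} = 9 - \frac{\left(-1\right) 17}{6} = 9 - - \frac{17}{6} = 9 + \frac{17}{6} = \frac{71}{6}$)
$A{\left(\frac{1}{-223} \right)} - \sqrt{12456 - 11779} = \frac{71}{6} - \sqrt{12456 - 11779} = \frac{71}{6} - \sqrt{677}$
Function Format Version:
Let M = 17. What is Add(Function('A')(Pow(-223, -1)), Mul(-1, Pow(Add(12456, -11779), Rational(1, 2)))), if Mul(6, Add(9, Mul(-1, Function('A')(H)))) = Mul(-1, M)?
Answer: Add(Rational(71, 6), Mul(-1, Pow(677, Rational(1, 2)))) ≈ -14.186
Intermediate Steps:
Function('A')(H) = Rational(71, 6) (Function('A')(H) = Add(9, Mul(Rational(-1, 6), Mul(-1, 17))) = Add(9, Mul(Rational(-1, 6), -17)) = Add(9, Rational(17, 6)) = Rational(71, 6))
Add(Function('A')(Pow(-223, -1)), Mul(-1, Pow(Add(12456, -11779), Rational(1, 2)))) = Add(Rational(71, 6), Mul(-1, Pow(Add(12456, -11779), Rational(1, 2)))) = Add(Rational(71, 6), Mul(-1, Pow(677, Rational(1, 2))))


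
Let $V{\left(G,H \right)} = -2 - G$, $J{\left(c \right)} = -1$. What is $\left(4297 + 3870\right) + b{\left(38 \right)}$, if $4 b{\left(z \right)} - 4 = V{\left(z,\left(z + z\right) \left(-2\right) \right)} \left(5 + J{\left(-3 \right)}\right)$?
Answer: $8128$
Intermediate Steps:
$b{\left(z \right)} = -1 - z$ ($b{\left(z \right)} = 1 + \frac{\left(-2 - z\right) \left(5 - 1\right)}{4} = 1 + \frac{\left(-2 - z\right) 4}{4} = 1 + \frac{-8 - 4 z}{4} = 1 - \left(2 + z\right) = -1 - z$)
$\left(4297 + 3870\right) + b{\left(38 \right)} = \left(4297 + 3870\right) - 39 = 8167 - 39 = 8128$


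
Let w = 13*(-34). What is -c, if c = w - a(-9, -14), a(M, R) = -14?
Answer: 428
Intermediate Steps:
w = -442
c = -428 (c = -442 - 1*(-14) = -442 + 14 = -428)
-c = -1*(-428) = 428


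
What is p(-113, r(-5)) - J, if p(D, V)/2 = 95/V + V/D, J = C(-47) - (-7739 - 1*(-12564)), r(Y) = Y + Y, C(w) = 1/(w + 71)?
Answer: 13034239/2712 ≈ 4806.1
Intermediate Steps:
C(w) = 1/(71 + w)
r(Y) = 2*Y
J = -115799/24 (J = 1/(71 - 47) - (-7739 - 1*(-12564)) = 1/24 - (-7739 + 12564) = 1/24 - 1*4825 = 1/24 - 4825 = -115799/24 ≈ -4825.0)
p(D, V) = 190/V + 2*V/D (p(D, V) = 2*(95/V + V/D) = 190/V + 2*V/D)
p(-113, r(-5)) - J = (190/((2*(-5))) + 2*(2*(-5))/(-113)) - 1*(-115799/24) = (190/(-10) + 2*(-10)*(-1/113)) + 115799/24 = (190*(-1/10) + 20/113) + 115799/24 = (-19 + 20/113) + 115799/24 = -2127/113 + 115799/24 = 13034239/2712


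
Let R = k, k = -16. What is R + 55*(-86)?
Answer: -4746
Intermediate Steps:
R = -16
R + 55*(-86) = -16 + 55*(-86) = -16 - 4730 = -4746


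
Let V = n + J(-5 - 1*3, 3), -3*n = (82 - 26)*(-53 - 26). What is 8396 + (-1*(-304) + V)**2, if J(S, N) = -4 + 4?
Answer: 28548460/9 ≈ 3.1721e+6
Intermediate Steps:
J(S, N) = 0
n = 4424/3 (n = -(82 - 26)*(-53 - 26)/3 = -56*(-79)/3 = -1/3*(-4424) = 4424/3 ≈ 1474.7)
V = 4424/3 (V = 4424/3 + 0 = 4424/3 ≈ 1474.7)
8396 + (-1*(-304) + V)**2 = 8396 + (-1*(-304) + 4424/3)**2 = 8396 + (304 + 4424/3)**2 = 8396 + (5336/3)**2 = 8396 + 28472896/9 = 28548460/9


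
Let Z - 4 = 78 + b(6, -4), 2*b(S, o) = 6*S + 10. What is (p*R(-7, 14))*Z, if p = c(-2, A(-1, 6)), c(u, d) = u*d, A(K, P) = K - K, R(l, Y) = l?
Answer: 0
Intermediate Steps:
A(K, P) = 0
c(u, d) = d*u
b(S, o) = 5 + 3*S (b(S, o) = (6*S + 10)/2 = (10 + 6*S)/2 = 5 + 3*S)
p = 0 (p = 0*(-2) = 0)
Z = 105 (Z = 4 + (78 + (5 + 3*6)) = 4 + (78 + (5 + 18)) = 4 + (78 + 23) = 4 + 101 = 105)
(p*R(-7, 14))*Z = (0*(-7))*105 = 0*105 = 0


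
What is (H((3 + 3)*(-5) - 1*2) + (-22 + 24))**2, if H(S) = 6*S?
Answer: 36100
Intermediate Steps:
(H((3 + 3)*(-5) - 1*2) + (-22 + 24))**2 = (6*((3 + 3)*(-5) - 1*2) + (-22 + 24))**2 = (6*(6*(-5) - 2) + 2)**2 = (6*(-30 - 2) + 2)**2 = (6*(-32) + 2)**2 = (-192 + 2)**2 = (-190)**2 = 36100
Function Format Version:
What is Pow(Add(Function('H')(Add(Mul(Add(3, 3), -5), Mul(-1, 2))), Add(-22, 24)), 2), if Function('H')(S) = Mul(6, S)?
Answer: 36100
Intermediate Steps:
Pow(Add(Function('H')(Add(Mul(Add(3, 3), -5), Mul(-1, 2))), Add(-22, 24)), 2) = Pow(Add(Mul(6, Add(Mul(Add(3, 3), -5), Mul(-1, 2))), Add(-22, 24)), 2) = Pow(Add(Mul(6, Add(Mul(6, -5), -2)), 2), 2) = Pow(Add(Mul(6, Add(-30, -2)), 2), 2) = Pow(Add(Mul(6, -32), 2), 2) = Pow(Add(-192, 2), 2) = Pow(-190, 2) = 36100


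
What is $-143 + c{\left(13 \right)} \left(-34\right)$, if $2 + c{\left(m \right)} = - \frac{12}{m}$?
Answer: $- \frac{567}{13} \approx -43.615$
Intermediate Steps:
$c{\left(m \right)} = -2 - \frac{12}{m}$
$-143 + c{\left(13 \right)} \left(-34\right) = -143 + \left(-2 - \frac{12}{13}\right) \left(-34\right) = -143 - - \frac{1292}{13} = -143 + \frac{1292}{13} = - \frac{567}{13}$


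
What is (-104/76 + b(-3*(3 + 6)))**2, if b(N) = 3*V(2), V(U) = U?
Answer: 7744/361 ≈ 21.452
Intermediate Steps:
b(N) = 6 (b(N) = 3*2 = 6)
(-104/76 + b(-3*(3 + 6)))**2 = (-104/76 + 6)**2 = (-104*1/76 + 6)**2 = (-26/19 + 6)**2 = (88/19)**2 = 7744/361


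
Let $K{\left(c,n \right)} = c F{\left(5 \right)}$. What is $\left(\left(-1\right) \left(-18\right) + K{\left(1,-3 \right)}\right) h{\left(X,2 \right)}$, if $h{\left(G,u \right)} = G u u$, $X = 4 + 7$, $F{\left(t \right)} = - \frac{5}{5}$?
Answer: $748$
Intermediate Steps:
$F{\left(t \right)} = -1$ ($F{\left(t \right)} = \left(-5\right) \frac{1}{5} = -1$)
$K{\left(c,n \right)} = - c$ ($K{\left(c,n \right)} = c \left(-1\right) = - c$)
$X = 11$
$h{\left(G,u \right)} = G u^{2}$
$\left(\left(-1\right) \left(-18\right) + K{\left(1,-3 \right)}\right) h{\left(X,2 \right)} = \left(\left(-1\right) \left(-18\right) - 1\right) 11 \cdot 2^{2} = \left(18 - 1\right) 11 \cdot 4 = 17 \cdot 44 = 748$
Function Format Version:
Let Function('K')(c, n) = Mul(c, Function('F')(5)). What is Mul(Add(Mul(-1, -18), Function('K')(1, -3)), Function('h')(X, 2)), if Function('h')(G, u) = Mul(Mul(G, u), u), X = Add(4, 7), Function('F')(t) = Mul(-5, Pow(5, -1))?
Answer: 748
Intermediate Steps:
Function('F')(t) = -1 (Function('F')(t) = Mul(-5, Rational(1, 5)) = -1)
Function('K')(c, n) = Mul(-1, c) (Function('K')(c, n) = Mul(c, -1) = Mul(-1, c))
X = 11
Function('h')(G, u) = Mul(G, Pow(u, 2))
Mul(Add(Mul(-1, -18), Function('K')(1, -3)), Function('h')(X, 2)) = Mul(Add(Mul(-1, -18), Mul(-1, 1)), Mul(11, Pow(2, 2))) = Mul(Add(18, -1), Mul(11, 4)) = Mul(17, 44) = 748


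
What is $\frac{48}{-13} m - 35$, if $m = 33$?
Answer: $- \frac{2039}{13} \approx -156.85$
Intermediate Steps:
$\frac{48}{-13} m - 35 = \frac{48}{-13} \cdot 33 - 35 = 48 \left(- \frac{1}{13}\right) 33 - 35 = \left(- \frac{48}{13}\right) 33 - 35 = - \frac{1584}{13} - 35 = - \frac{2039}{13}$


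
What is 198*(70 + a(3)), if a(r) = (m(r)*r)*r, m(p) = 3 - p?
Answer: 13860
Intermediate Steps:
a(r) = r²*(3 - r) (a(r) = ((3 - r)*r)*r = (r*(3 - r))*r = r²*(3 - r))
198*(70 + a(3)) = 198*(70 + 3²*(3 - 1*3)) = 198*(70 + 9*(3 - 3)) = 198*(70 + 9*0) = 198*(70 + 0) = 198*70 = 13860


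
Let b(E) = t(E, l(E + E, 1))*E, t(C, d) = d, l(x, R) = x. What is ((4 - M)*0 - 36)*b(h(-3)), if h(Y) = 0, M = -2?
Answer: 0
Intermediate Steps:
b(E) = 2*E**2 (b(E) = (E + E)*E = (2*E)*E = 2*E**2)
((4 - M)*0 - 36)*b(h(-3)) = ((4 - 1*(-2))*0 - 36)*(2*0**2) = ((4 + 2)*0 - 36)*(2*0) = (6*0 - 36)*0 = (0 - 36)*0 = -36*0 = 0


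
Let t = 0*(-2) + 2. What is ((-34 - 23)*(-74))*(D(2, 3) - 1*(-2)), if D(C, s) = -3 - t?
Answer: -12654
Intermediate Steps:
t = 2 (t = 0 + 2 = 2)
D(C, s) = -5 (D(C, s) = -3 - 1*2 = -3 - 2 = -5)
((-34 - 23)*(-74))*(D(2, 3) - 1*(-2)) = ((-34 - 23)*(-74))*(-5 - 1*(-2)) = (-57*(-74))*(-5 + 2) = 4218*(-3) = -12654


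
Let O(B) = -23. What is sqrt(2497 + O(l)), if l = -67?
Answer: sqrt(2474) ≈ 49.739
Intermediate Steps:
sqrt(2497 + O(l)) = sqrt(2497 - 23) = sqrt(2474)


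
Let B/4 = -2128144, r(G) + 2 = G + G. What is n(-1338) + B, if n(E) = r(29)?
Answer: -8512520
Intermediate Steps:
r(G) = -2 + 2*G (r(G) = -2 + (G + G) = -2 + 2*G)
n(E) = 56 (n(E) = -2 + 2*29 = -2 + 58 = 56)
B = -8512576 (B = 4*(-2128144) = -8512576)
n(-1338) + B = 56 - 8512576 = -8512520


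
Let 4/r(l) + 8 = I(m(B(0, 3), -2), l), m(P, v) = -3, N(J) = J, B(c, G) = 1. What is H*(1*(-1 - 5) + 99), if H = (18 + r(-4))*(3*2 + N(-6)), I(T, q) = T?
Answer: 0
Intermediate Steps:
r(l) = -4/11 (r(l) = 4/(-8 - 3) = 4/(-11) = 4*(-1/11) = -4/11)
H = 0 (H = (18 - 4/11)*(3*2 - 6) = 194*(6 - 6)/11 = (194/11)*0 = 0)
H*(1*(-1 - 5) + 99) = 0*(1*(-1 - 5) + 99) = 0*(1*(-6) + 99) = 0*(-6 + 99) = 0*93 = 0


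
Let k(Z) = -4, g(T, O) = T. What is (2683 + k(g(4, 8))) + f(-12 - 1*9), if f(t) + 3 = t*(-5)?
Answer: 2781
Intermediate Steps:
f(t) = -3 - 5*t (f(t) = -3 + t*(-5) = -3 - 5*t)
(2683 + k(g(4, 8))) + f(-12 - 1*9) = (2683 - 4) + (-3 - 5*(-12 - 1*9)) = 2679 + (-3 - 5*(-12 - 9)) = 2679 + (-3 - 5*(-21)) = 2679 + (-3 + 105) = 2679 + 102 = 2781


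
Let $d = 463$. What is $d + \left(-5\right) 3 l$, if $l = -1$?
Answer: $478$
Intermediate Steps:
$d + \left(-5\right) 3 l = 463 + \left(-5\right) 3 \left(-1\right) = 463 - -15 = 463 + 15 = 478$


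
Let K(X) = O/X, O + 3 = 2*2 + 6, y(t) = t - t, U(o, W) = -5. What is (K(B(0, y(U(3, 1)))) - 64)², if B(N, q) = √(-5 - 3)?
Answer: 32719/8 + 224*I*√2 ≈ 4089.9 + 316.78*I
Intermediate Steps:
y(t) = 0
B(N, q) = 2*I*√2 (B(N, q) = √(-8) = 2*I*√2)
O = 7 (O = -3 + (2*2 + 6) = -3 + (4 + 6) = -3 + 10 = 7)
K(X) = 7/X
(K(B(0, y(U(3, 1)))) - 64)² = (7/((2*I*√2)) - 64)² = (7*(-I*√2/4) - 64)² = (-7*I*√2/4 - 64)² = (-64 - 7*I*√2/4)²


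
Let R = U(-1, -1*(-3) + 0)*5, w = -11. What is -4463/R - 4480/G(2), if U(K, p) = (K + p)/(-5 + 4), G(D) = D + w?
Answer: 84967/90 ≈ 944.08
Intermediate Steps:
G(D) = -11 + D (G(D) = D - 11 = -11 + D)
U(K, p) = -K - p (U(K, p) = (K + p)/(-1) = (K + p)*(-1) = -K - p)
R = -10 (R = (-1*(-1) - (-1*(-3) + 0))*5 = (1 - (3 + 0))*5 = (1 - 1*3)*5 = (1 - 3)*5 = -2*5 = -10)
-4463/R - 4480/G(2) = -4463/(-10) - 4480/(-11 + 2) = -4463*(-⅒) - 4480/(-9) = 4463/10 - 4480*(-⅑) = 4463/10 + 4480/9 = 84967/90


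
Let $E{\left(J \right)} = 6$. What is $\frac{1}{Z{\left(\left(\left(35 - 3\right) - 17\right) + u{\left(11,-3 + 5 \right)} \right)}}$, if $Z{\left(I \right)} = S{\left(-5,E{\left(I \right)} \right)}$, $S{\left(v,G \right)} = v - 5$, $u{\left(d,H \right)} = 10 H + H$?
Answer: $- \frac{1}{10} \approx -0.1$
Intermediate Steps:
$u{\left(d,H \right)} = 11 H$
$S{\left(v,G \right)} = -5 + v$ ($S{\left(v,G \right)} = v - 5 = -5 + v$)
$Z{\left(I \right)} = -10$ ($Z{\left(I \right)} = -5 - 5 = -10$)
$\frac{1}{Z{\left(\left(\left(35 - 3\right) - 17\right) + u{\left(11,-3 + 5 \right)} \right)}} = \frac{1}{-10} = - \frac{1}{10}$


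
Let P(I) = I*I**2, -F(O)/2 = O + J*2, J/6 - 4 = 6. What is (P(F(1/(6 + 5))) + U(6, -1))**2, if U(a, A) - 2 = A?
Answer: 340092313908487089849/1771561 ≈ 1.9197e+14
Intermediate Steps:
J = 60 (J = 24 + 6*6 = 24 + 36 = 60)
U(a, A) = 2 + A
F(O) = -240 - 2*O (F(O) = -2*(O + 60*2) = -2*(O + 120) = -2*(120 + O) = -240 - 2*O)
P(I) = I**3
(P(F(1/(6 + 5))) + U(6, -1))**2 = ((-240 - 2/(6 + 5))**3 + (2 - 1))**2 = ((-240 - 2/11)**3 + 1)**2 = ((-2642/11)**3 + 1)**2 = (-18441593288/1331 + 1)**2 = (-18441591957/1331)**2 = 340092313908487089849/1771561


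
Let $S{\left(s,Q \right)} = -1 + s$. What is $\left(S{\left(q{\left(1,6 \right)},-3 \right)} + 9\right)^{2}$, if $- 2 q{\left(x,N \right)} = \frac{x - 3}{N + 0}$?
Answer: $\frac{2401}{36} \approx 66.694$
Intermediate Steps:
$q{\left(x,N \right)} = - \frac{-3 + x}{2 N}$ ($q{\left(x,N \right)} = - \frac{\left(x - 3\right) \frac{1}{N + 0}}{2} = - \frac{\left(-3 + x\right) \frac{1}{N}}{2} = - \frac{\frac{1}{N} \left(-3 + x\right)}{2} = - \frac{-3 + x}{2 N}$)
$\left(S{\left(q{\left(1,6 \right)},-3 \right)} + 9\right)^{2} = \left(\left(-1 + \frac{3 - 1}{2 \cdot 6}\right) + 9\right)^{2} = \left(\left(-1 + \frac{1}{2} \cdot \frac{1}{6} \left(3 - 1\right)\right) + 9\right)^{2} = \left(\left(-1 + \frac{1}{2} \cdot \frac{1}{6} \cdot 2\right) + 9\right)^{2} = \left(\left(-1 + \frac{1}{6}\right) + 9\right)^{2} = \left(- \frac{5}{6} + 9\right)^{2} = \left(\frac{49}{6}\right)^{2} = \frac{2401}{36}$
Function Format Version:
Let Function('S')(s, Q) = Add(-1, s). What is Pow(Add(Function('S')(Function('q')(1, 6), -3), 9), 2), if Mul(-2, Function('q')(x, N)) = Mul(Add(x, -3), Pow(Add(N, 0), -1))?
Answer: Rational(2401, 36) ≈ 66.694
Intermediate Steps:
Function('q')(x, N) = Mul(Rational(-1, 2), Pow(N, -1), Add(-3, x)) (Function('q')(x, N) = Mul(Rational(-1, 2), Mul(Add(x, -3), Pow(Add(N, 0), -1))) = Mul(Rational(-1, 2), Mul(Add(-3, x), Pow(N, -1))) = Mul(Rational(-1, 2), Mul(Pow(N, -1), Add(-3, x))) = Mul(Rational(-1, 2), Pow(N, -1), Add(-3, x)))
Pow(Add(Function('S')(Function('q')(1, 6), -3), 9), 2) = Pow(Add(Add(-1, Mul(Rational(1, 2), Pow(6, -1), Add(3, Mul(-1, 1)))), 9), 2) = Pow(Add(Add(-1, Mul(Rational(1, 2), Rational(1, 6), Add(3, -1))), 9), 2) = Pow(Add(Add(-1, Mul(Rational(1, 2), Rational(1, 6), 2)), 9), 2) = Pow(Add(Add(-1, Rational(1, 6)), 9), 2) = Pow(Add(Rational(-5, 6), 9), 2) = Pow(Rational(49, 6), 2) = Rational(2401, 36)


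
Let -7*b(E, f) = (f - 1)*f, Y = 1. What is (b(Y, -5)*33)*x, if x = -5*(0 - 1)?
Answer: -4950/7 ≈ -707.14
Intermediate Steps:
b(E, f) = -f*(-1 + f)/7 (b(E, f) = -(f - 1)*f/7 = -(-1 + f)*f/7 = -f*(-1 + f)/7)
x = 5 (x = -5*(-1) = 5)
(b(Y, -5)*33)*x = (((⅐)*(-5)*(1 - 1*(-5)))*33)*5 = (((⅐)*(-5)*(1 + 5))*33)*5 = (((⅐)*(-5)*6)*33)*5 = -30/7*33*5 = -990/7*5 = -4950/7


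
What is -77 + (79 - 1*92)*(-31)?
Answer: 326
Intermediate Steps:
-77 + (79 - 1*92)*(-31) = -77 + (79 - 92)*(-31) = -77 - 13*(-31) = -77 + 403 = 326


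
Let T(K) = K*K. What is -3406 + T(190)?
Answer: 32694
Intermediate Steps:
T(K) = K²
-3406 + T(190) = -3406 + 190² = -3406 + 36100 = 32694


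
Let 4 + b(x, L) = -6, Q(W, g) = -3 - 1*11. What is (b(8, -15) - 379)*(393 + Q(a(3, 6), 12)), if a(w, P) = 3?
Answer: -147431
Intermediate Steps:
Q(W, g) = -14 (Q(W, g) = -3 - 11 = -14)
b(x, L) = -10 (b(x, L) = -4 - 6 = -10)
(b(8, -15) - 379)*(393 + Q(a(3, 6), 12)) = (-10 - 379)*(393 - 14) = -389*379 = -147431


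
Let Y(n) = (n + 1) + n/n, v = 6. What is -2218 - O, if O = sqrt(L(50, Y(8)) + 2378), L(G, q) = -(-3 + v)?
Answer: -2218 - 5*sqrt(95) ≈ -2266.7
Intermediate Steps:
Y(n) = 2 + n (Y(n) = (1 + n) + 1 = 2 + n)
L(G, q) = -3 (L(G, q) = -(-3 + 6) = -1*3 = -3)
O = 5*sqrt(95) (O = sqrt(-3 + 2378) = sqrt(2375) = 5*sqrt(95) ≈ 48.734)
-2218 - O = -2218 - 5*sqrt(95)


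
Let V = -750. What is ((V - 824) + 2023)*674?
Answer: 302626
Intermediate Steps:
((V - 824) + 2023)*674 = ((-750 - 824) + 2023)*674 = (-1574 + 2023)*674 = 449*674 = 302626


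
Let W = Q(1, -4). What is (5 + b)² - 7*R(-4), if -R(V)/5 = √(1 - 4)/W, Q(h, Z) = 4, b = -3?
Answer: 4 + 35*I*√3/4 ≈ 4.0 + 15.155*I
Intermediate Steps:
W = 4
R(V) = -5*I*√3/4 (R(V) = -5*√(1 - 4)/4 = -5*√(-3)/4 = -5*I*√3/4)
(5 + b)² - 7*R(-4) = (5 - 3)² - (-35)*I*√3/4 = 2² + 35*I*√3/4 = 4 + 35*I*√3/4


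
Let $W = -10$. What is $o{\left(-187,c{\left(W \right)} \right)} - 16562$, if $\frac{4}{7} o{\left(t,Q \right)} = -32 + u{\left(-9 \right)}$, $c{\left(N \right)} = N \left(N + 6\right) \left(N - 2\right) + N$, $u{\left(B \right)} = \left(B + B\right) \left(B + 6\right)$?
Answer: $- \frac{33047}{2} \approx -16524.0$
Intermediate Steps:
$u{\left(B \right)} = 2 B \left(6 + B\right)$
$c{\left(N \right)} = N + N \left(-2 + N\right) \left(6 + N\right)$ ($c{\left(N \right)} = N \left(6 + N\right) \left(-2 + N\right) + N = N \left(-2 + N\right) \left(6 + N\right) + N = N + N \left(-2 + N\right) \left(6 + N\right)$)
$o{\left(t,Q \right)} = \frac{77}{2}$ ($o{\left(t,Q \right)} = \frac{7 \left(-32 + 2 \left(-9\right) \left(6 - 9\right)\right)}{4} = \frac{7 \left(-32 + 2 \left(-9\right) \left(-3\right)\right)}{4} = \frac{7 \left(-32 + 54\right)}{4} = \frac{7}{4} \cdot 22 = \frac{77}{2}$)
$o{\left(-187,c{\left(W \right)} \right)} - 16562 = \frac{77}{2} - 16562 = - \frac{33047}{2}$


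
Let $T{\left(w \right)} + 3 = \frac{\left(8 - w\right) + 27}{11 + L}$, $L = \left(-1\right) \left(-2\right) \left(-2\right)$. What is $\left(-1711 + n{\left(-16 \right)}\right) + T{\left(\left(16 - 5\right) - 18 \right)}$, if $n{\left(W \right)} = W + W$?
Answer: $-1740$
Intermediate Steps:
$L = -4$ ($L = 2 \left(-2\right) = -4$)
$T{\left(w \right)} = 2 - \frac{w}{7}$ ($T{\left(w \right)} = -3 + \frac{\left(8 - w\right) + 27}{11 - 4} = -3 + \frac{35 - w}{7} = -3 + \left(35 - w\right) \frac{1}{7} = -3 - \left(-5 + \frac{w}{7}\right) = 2 - \frac{w}{7}$)
$n{\left(W \right)} = 2 W$
$\left(-1711 + n{\left(-16 \right)}\right) + T{\left(\left(16 - 5\right) - 18 \right)} = \left(-1711 + 2 \left(-16\right)\right) + \left(2 - \frac{\left(16 - 5\right) - 18}{7}\right) = \left(-1711 - 32\right) + \left(2 - \frac{11 - 18}{7}\right) = -1743 + \left(2 - -1\right) = -1743 + \left(2 + 1\right) = -1743 + 3 = -1740$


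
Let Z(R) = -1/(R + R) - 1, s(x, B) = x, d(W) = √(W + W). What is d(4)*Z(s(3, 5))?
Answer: -7*√2/3 ≈ -3.2998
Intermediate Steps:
d(W) = √2*√W (d(W) = √(2*W) = √2*√W)
Z(R) = -1 - 1/(2*R) (Z(R) = -1/(2*R) - 1 = -1 - 1/(2*R))
d(4)*Z(s(3, 5)) = (√2*√4)*((-½ - 1*3)/3) = (√2*2)*((-½ - 3)/3) = (2*√2)*((⅓)*(-7/2)) = (2*√2)*(-7/6) = -7*√2/3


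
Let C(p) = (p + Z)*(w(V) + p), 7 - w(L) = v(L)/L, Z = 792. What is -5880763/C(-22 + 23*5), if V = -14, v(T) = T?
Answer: -5880763/87615 ≈ -67.120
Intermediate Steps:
w(L) = 6 (w(L) = 7 - L/L = 7 - 1*1 = 7 - 1 = 6)
C(p) = (6 + p)*(792 + p) (C(p) = (p + 792)*(6 + p) = (792 + p)*(6 + p) = (6 + p)*(792 + p))
-5880763/C(-22 + 23*5) = -5880763/(4752 + (-22 + 23*5)² + 798*(-22 + 23*5)) = -5880763/(4752 + (-22 + 115)² + 798*(-22 + 115)) = -5880763/(4752 + 93² + 798*93) = -5880763/(4752 + 8649 + 74214) = -5880763/87615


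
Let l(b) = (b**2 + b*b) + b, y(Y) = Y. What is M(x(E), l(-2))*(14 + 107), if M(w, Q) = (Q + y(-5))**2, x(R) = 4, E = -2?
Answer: 121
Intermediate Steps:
l(b) = b + 2*b**2 (l(b) = (b**2 + b**2) + b = 2*b**2 + b = b + 2*b**2)
M(w, Q) = (-5 + Q)**2 (M(w, Q) = (Q - 5)**2 = (-5 + Q)**2)
M(x(E), l(-2))*(14 + 107) = (-5 - 2*(1 + 2*(-2)))**2*(14 + 107) = (-5 - 2*(1 - 4))**2*121 = (-5 - 2*(-3))**2*121 = (-5 + 6)**2*121 = 1**2*121 = 1*121 = 121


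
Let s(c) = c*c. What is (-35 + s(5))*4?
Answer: -40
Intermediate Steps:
s(c) = c**2
(-35 + s(5))*4 = (-35 + 5**2)*4 = (-35 + 25)*4 = -10*4 = -40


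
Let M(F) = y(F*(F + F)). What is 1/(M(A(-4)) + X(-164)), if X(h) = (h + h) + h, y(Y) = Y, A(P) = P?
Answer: -1/460 ≈ -0.0021739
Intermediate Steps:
X(h) = 3*h (X(h) = 2*h + h = 3*h)
M(F) = 2*F² (M(F) = F*(F + F) = F*(2*F) = 2*F²)
1/(M(A(-4)) + X(-164)) = 1/(2*(-4)² + 3*(-164)) = 1/(2*16 - 492) = 1/(32 - 492) = 1/(-460) = -1/460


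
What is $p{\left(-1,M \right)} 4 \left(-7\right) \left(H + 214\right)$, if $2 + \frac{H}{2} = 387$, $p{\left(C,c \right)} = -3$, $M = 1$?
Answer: $82656$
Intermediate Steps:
$H = 770$ ($H = -4 + 2 \cdot 387 = -4 + 774 = 770$)
$p{\left(-1,M \right)} 4 \left(-7\right) \left(H + 214\right) = \left(-3\right) 4 \left(-7\right) \left(770 + 214\right) = \left(-12\right) \left(-7\right) 984 = 84 \cdot 984 = 82656$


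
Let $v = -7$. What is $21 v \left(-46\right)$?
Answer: $6762$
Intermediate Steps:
$21 v \left(-46\right) = 21 \left(-7\right) \left(-46\right) = \left(-147\right) \left(-46\right) = 6762$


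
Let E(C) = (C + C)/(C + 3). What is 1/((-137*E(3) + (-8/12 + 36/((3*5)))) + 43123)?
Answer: 15/644816 ≈ 2.3262e-5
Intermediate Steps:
E(C) = 2*C/(3 + C) (E(C) = (2*C)/(3 + C) = 2*C/(3 + C))
1/((-137*E(3) + (-8/12 + 36/((3*5)))) + 43123) = 1/((-274*3/(3 + 3) + (-8/12 + 36/((3*5)))) + 43123) = 1/((-274*3/6 + (-8*1/12 + 36/15)) + 43123) = 1/((-274*3/6 + (-2/3 + 36*(1/15))) + 43123) = 1/((-137*1 + (-2/3 + 12/5)) + 43123) = 1/((-137 + 26/15) + 43123) = 1/(-2029/15 + 43123) = 1/(644816/15) = 15/644816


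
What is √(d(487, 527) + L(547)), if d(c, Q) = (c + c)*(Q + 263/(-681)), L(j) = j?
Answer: √238126824723/681 ≈ 716.57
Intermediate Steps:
d(c, Q) = 2*c*(-263/681 + Q) (d(c, Q) = (2*c)*(Q + 263*(-1/681)) = (2*c)*(Q - 263/681) = (2*c)*(-263/681 + Q) = 2*c*(-263/681 + Q))
√(d(487, 527) + L(547)) = √((2/681)*487*(-263 + 681*527) + 547) = √((2/681)*487*(-263 + 358887) + 547) = √((2/681)*487*358624 + 547) = √(349299776/681 + 547) = √(349672283/681) = √238126824723/681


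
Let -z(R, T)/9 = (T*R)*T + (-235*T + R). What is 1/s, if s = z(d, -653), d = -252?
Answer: 1/965716785 ≈ 1.0355e-9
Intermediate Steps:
z(R, T) = -9*R + 2115*T - 9*R*T**2 (z(R, T) = -9*((T*R)*T + (-235*T + R)) = -9*((R*T)*T + (R - 235*T)) = -9*(R*T**2 + (R - 235*T)) = -9*(R - 235*T + R*T**2) = -9*R + 2115*T - 9*R*T**2)
s = 965716785 (s = -9*(-252) + 2115*(-653) - 9*(-252)*(-653)**2 = 2268 - 1381095 - 9*(-252)*426409 = 2268 - 1381095 + 967095612 = 965716785)
1/s = 1/965716785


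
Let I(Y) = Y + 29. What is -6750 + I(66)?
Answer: -6655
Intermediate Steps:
I(Y) = 29 + Y
-6750 + I(66) = -6750 + (29 + 66) = -6750 + 95 = -6655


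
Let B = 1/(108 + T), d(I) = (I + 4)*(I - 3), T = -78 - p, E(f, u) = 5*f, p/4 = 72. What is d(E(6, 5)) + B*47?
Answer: 236797/258 ≈ 917.82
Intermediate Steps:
p = 288 (p = 4*72 = 288)
T = -366 (T = -78 - 1*288 = -78 - 288 = -366)
d(I) = (-3 + I)*(4 + I) (d(I) = (4 + I)*(-3 + I) = (-3 + I)*(4 + I))
B = -1/258 (B = 1/(108 - 366) = 1/(-258) = -1/258 ≈ -0.0038760)
d(E(6, 5)) + B*47 = (-12 + 5*6 + (5*6)**2) - 1/258*47 = (-12 + 30 + 30**2) - 47/258 = (-12 + 30 + 900) - 47/258 = 918 - 47/258 = 236797/258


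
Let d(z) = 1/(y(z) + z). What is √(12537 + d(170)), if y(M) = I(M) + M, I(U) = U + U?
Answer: √1449277370/340 ≈ 111.97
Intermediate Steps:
I(U) = 2*U
y(M) = 3*M (y(M) = 2*M + M = 3*M)
d(z) = 1/(4*z) (d(z) = 1/(3*z + z) = 1/(4*z))
√(12537 + d(170)) = √(12537 + (¼)/170) = √(12537 + (¼)*(1/170)) = √(12537 + 1/680) = √(8525161/680) = √1449277370/340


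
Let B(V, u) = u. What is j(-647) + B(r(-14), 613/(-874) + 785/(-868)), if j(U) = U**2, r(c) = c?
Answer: 158784482357/379316 ≈ 4.1861e+5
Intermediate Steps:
j(-647) + B(r(-14), 613/(-874) + 785/(-868)) = (-647)**2 + (613/(-874) + 785/(-868)) = 418609 + (613*(-1/874) + 785*(-1/868)) = 418609 + (-613/874 - 785/868) = 418609 - 609087/379316 = 158784482357/379316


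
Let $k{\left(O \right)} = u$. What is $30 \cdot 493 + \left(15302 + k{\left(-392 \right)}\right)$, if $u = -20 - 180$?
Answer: $29892$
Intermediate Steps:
$u = -200$
$k{\left(O \right)} = -200$
$30 \cdot 493 + \left(15302 + k{\left(-392 \right)}\right) = 30 \cdot 493 + \left(15302 - 200\right) = 14790 + 15102 = 29892$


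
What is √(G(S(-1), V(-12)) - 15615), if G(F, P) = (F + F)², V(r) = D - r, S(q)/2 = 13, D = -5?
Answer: I*√12911 ≈ 113.63*I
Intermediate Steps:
S(q) = 26 (S(q) = 2*13 = 26)
V(r) = -5 - r
G(F, P) = 4*F² (G(F, P) = (2*F)² = 4*F²)
√(G(S(-1), V(-12)) - 15615) = √(4*26² - 15615) = √(4*676 - 15615) = √(2704 - 15615) = √(-12911) = I*√12911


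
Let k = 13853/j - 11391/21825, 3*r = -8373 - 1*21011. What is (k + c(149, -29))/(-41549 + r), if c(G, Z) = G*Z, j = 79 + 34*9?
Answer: 342950347/4108776925 ≈ 0.083468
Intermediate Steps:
r = -29384/3 (r = (-8373 - 1*21011)/3 = (-8373 - 21011)/3 = (⅓)*(-29384) = -29384/3 ≈ -9794.7)
j = 385 (j = 79 + 306 = 385)
k = 2837678/80025 (k = 13853/385 - 11391/21825 = 13853*(1/385) - 11391*1/21825 = 1979/55 - 3797/7275 = 2837678/80025 ≈ 35.460)
(k + c(149, -29))/(-41549 + r) = (2837678/80025 + 149*(-29))/(-41549 - 29384/3) = (2837678/80025 - 4321)/(-154031/3) = -342950347/80025*(-3/154031) = 342950347/4108776925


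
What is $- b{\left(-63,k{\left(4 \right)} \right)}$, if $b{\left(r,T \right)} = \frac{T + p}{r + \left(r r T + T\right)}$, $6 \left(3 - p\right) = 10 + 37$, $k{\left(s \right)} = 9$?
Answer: $- \frac{25}{214002} \approx -0.00011682$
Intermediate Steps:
$p = - \frac{29}{6}$ ($p = 3 - \frac{10 + 37}{6} = 3 - \frac{47}{6} = - \frac{29}{6} \approx -4.8333$)
$b{\left(r,T \right)} = \frac{- \frac{29}{6} + T}{T + r + T r^{2}}$ ($b{\left(r,T \right)} = \frac{T - \frac{29}{6}}{r + \left(r r T + T\right)} = \frac{- \frac{29}{6} + T}{r + \left(r^{2} T + T\right)} = \frac{- \frac{29}{6} + T}{r + \left(T r^{2} + T\right)} = \frac{- \frac{29}{6} + T}{r + \left(T + T r^{2}\right)} = \frac{- \frac{29}{6} + T}{T + r + T r^{2}}$)
$- b{\left(-63,k{\left(4 \right)} \right)} = - \frac{- \frac{29}{6} + 9}{9 - 63 + 9 \left(-63\right)^{2}} = - \frac{25}{\left(9 - 63 + 9 \cdot 3969\right) 6} = - \frac{25}{\left(9 - 63 + 35721\right) 6} = - \frac{25}{35667 \cdot 6} = \left(-1\right) \frac{25}{214002} = - \frac{25}{214002}$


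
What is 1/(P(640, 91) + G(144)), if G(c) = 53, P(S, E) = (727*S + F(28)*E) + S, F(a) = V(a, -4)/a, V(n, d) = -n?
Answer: 1/465882 ≈ 2.1465e-6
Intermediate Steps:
F(a) = -1 (F(a) = (-a)/a = -1)
P(S, E) = -E + 728*S (P(S, E) = (727*S - E) + S = (-E + 727*S) + S = -E + 728*S)
1/(P(640, 91) + G(144)) = 1/((-1*91 + 728*640) + 53) = 1/((-91 + 465920) + 53) = 1/(465829 + 53) = 1/465882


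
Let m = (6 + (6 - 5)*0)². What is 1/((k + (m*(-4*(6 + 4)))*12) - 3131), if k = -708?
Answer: -1/21119 ≈ -4.7351e-5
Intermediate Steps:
m = 36 (m = (6 + 1*0)² = (6 + 0)² = 6² = 36)
1/((k + (m*(-4*(6 + 4)))*12) - 3131) = 1/((-708 + (36*(-4*(6 + 4)))*12) - 3131) = 1/((-708 + (36*(-4*10))*12) - 3131) = 1/((-708 + (36*(-40))*12) - 3131) = 1/((-708 - 1440*12) - 3131) = 1/((-708 - 17280) - 3131) = 1/(-17988 - 3131) = 1/(-21119) = -1/21119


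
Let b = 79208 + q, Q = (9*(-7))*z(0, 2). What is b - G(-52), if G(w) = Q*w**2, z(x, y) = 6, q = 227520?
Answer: 1328840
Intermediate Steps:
Q = -378 (Q = (9*(-7))*6 = -63*6 = -378)
G(w) = -378*w**2
b = 306728 (b = 79208 + 227520 = 306728)
b - G(-52) = 306728 - (-378)*(-52)**2 = 306728 - (-378)*2704 = 306728 - 1*(-1022112) = 306728 + 1022112 = 1328840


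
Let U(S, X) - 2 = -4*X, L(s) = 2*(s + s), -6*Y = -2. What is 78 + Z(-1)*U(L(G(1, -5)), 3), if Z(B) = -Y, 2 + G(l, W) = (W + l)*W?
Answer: 244/3 ≈ 81.333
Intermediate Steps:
Y = ⅓ (Y = -⅙*(-2) = ⅓ ≈ 0.33333)
G(l, W) = -2 + W*(W + l) (G(l, W) = -2 + (W + l)*W = -2 + W*(W + l))
L(s) = 4*s (L(s) = 2*(2*s) = 4*s)
Z(B) = -⅓ (Z(B) = -1*⅓ = -⅓)
U(S, X) = 2 - 4*X
78 + Z(-1)*U(L(G(1, -5)), 3) = 78 - (2 - 4*3)/3 = 78 - (2 - 12)/3 = 78 - ⅓*(-10) = 78 + 10/3 = 244/3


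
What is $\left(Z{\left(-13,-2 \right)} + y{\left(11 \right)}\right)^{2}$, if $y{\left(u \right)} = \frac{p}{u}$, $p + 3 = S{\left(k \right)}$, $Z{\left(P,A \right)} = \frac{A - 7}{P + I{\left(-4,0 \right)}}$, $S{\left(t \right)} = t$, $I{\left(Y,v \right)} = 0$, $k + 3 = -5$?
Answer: $\frac{16}{169} \approx 0.094675$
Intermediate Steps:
$k = -8$ ($k = -3 - 5 = -8$)
$Z{\left(P,A \right)} = \frac{-7 + A}{P}$ ($Z{\left(P,A \right)} = \frac{A - 7}{P + 0} = \frac{-7 + A}{P}$)
$p = -11$ ($p = -3 - 8 = -11$)
$y{\left(u \right)} = - \frac{11}{u}$
$\left(Z{\left(-13,-2 \right)} + y{\left(11 \right)}\right)^{2} = \left(\frac{-7 - 2}{-13} - \frac{11}{11}\right)^{2} = \left(\left(- \frac{1}{13}\right) \left(-9\right) - 1\right)^{2} = \left(\frac{9}{13} - 1\right)^{2} = \left(- \frac{4}{13}\right)^{2} = \frac{16}{169}$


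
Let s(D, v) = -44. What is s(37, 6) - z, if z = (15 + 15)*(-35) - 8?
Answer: 1014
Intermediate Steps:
z = -1058 (z = 30*(-35) - 8 = -1050 - 8 = -1058)
s(37, 6) - z = -44 - 1*(-1058) = -44 + 1058 = 1014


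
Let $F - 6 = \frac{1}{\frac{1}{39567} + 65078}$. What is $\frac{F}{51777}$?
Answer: $\frac{1716631881}{14813636878931} \approx 0.00011588$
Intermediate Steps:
$F = \frac{15449686929}{2574941227}$ ($F = 6 + \frac{1}{\frac{1}{39567} + 65078} = 6 + \frac{1}{\frac{2574941227}{39567}} = 6 + \frac{39567}{2574941227} = \frac{15449686929}{2574941227} \approx 6.0$)
$\frac{F}{51777} = \frac{15449686929}{2574941227 \cdot 51777} = \frac{15449686929}{2574941227} \cdot \frac{1}{51777} = \frac{1716631881}{14813636878931}$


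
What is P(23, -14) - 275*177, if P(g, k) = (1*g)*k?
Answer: -48997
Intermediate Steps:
P(g, k) = g*k
P(23, -14) - 275*177 = 23*(-14) - 275*177 = -322 - 48675 = -48997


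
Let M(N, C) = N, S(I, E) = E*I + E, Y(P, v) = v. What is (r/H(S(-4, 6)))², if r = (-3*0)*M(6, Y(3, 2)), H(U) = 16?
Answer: 0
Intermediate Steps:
S(I, E) = E + E*I
r = 0 (r = -3*0*6 = 0*6 = 0)
(r/H(S(-4, 6)))² = (0/16)² = (0*(1/16))² = 0² = 0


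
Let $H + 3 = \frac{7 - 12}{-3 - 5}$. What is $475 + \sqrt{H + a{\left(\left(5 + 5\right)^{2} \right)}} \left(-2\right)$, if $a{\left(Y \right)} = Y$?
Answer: $475 - \frac{\sqrt{1562}}{2} \approx 455.24$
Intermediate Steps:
$H = - \frac{19}{8}$ ($H = -3 + \frac{7 - 12}{-3 - 5} = -3 - \frac{5}{-8} = -3 - - \frac{5}{8} = -3 + \frac{5}{8} = - \frac{19}{8} \approx -2.375$)
$475 + \sqrt{H + a{\left(\left(5 + 5\right)^{2} \right)}} \left(-2\right) = 475 + \sqrt{- \frac{19}{8} + \left(5 + 5\right)^{2}} \left(-2\right) = 475 + \sqrt{- \frac{19}{8} + 10^{2}} \left(-2\right) = 475 + \sqrt{- \frac{19}{8} + 100} \left(-2\right) = 475 + \sqrt{\frac{781}{8}} \left(-2\right) = 475 + \frac{\sqrt{1562}}{4} \left(-2\right) = 475 - \frac{\sqrt{1562}}{2}$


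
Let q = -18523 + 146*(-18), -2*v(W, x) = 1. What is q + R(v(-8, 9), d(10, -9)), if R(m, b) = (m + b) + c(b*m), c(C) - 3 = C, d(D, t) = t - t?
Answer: -42297/2 ≈ -21149.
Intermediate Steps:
v(W, x) = -1/2 (v(W, x) = -1/2*1 = -1/2)
d(D, t) = 0
q = -21151 (q = -18523 - 2628 = -21151)
c(C) = 3 + C
R(m, b) = 3 + b + m + b*m (R(m, b) = (m + b) + (3 + b*m) = (b + m) + (3 + b*m) = 3 + b + m + b*m)
q + R(v(-8, 9), d(10, -9)) = -21151 + (3 + 0 - 1/2 + 0*(-1/2)) = -21151 + (3 + 0 - 1/2 + 0) = -21151 + 5/2 = -42297/2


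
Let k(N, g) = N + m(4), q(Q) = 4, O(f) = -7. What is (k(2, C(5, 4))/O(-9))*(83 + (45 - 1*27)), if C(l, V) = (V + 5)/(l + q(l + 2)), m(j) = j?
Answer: -606/7 ≈ -86.571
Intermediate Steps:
C(l, V) = (5 + V)/(4 + l) (C(l, V) = (V + 5)/(l + 4) = (5 + V)/(4 + l))
k(N, g) = 4 + N (k(N, g) = N + 4 = 4 + N)
(k(2, C(5, 4))/O(-9))*(83 + (45 - 1*27)) = ((4 + 2)/(-7))*(83 + (45 - 1*27)) = (6*(-⅐))*(83 + (45 - 27)) = -6*(83 + 18)/7 = -6/7*101 = -606/7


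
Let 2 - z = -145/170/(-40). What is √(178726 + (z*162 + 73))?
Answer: √20706219470/340 ≈ 423.23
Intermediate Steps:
z = 2691/1360 (z = 2 - (-145/170)/(-40) = 2 - (-145*1/170)*(-1)/40 = 2 - (-29)*(-1)/(34*40) = 2 - 1*29/1360 = 2 - 29/1360 = 2691/1360 ≈ 1.9787)
√(178726 + (z*162 + 73)) = √(178726 + ((2691/1360)*162 + 73)) = √(178726 + (217971/680 + 73)) = √(178726 + 267611/680) = √(121801291/680) = √20706219470/340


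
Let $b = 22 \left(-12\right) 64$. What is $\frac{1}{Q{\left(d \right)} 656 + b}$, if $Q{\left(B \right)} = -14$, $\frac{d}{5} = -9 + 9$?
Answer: $- \frac{1}{26080} \approx -3.8344 \cdot 10^{-5}$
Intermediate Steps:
$d = 0$ ($d = 5 \left(-9 + 9\right) = 5 \cdot 0 = 0$)
$b = -16896$ ($b = \left(-264\right) 64 = -16896$)
$\frac{1}{Q{\left(d \right)} 656 + b} = \frac{1}{\left(-14\right) 656 - 16896} = \frac{1}{-9184 - 16896} = \frac{1}{-26080} = - \frac{1}{26080}$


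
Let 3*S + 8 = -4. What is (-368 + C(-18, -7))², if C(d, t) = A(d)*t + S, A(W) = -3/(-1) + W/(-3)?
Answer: 189225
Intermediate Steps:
S = -4 (S = -8/3 + (⅓)*(-4) = -8/3 - 4/3 = -4)
A(W) = 3 - W/3 (A(W) = -3*(-1) + W*(-⅓) = 3 - W/3)
C(d, t) = -4 + t*(3 - d/3) (C(d, t) = (3 - d/3)*t - 4 = t*(3 - d/3) - 4 = -4 + t*(3 - d/3))
(-368 + C(-18, -7))² = (-368 + (-4 - ⅓*(-7)*(-9 - 18)))² = (-368 + (-4 - ⅓*(-7)*(-27)))² = (-368 + (-4 - 63))² = (-368 - 67)² = (-435)² = 189225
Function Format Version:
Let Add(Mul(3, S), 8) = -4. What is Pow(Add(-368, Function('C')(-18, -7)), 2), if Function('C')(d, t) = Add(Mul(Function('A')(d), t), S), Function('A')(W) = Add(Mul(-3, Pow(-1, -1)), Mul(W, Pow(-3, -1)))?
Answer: 189225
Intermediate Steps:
S = -4 (S = Add(Rational(-8, 3), Mul(Rational(1, 3), -4)) = Add(Rational(-8, 3), Rational(-4, 3)) = -4)
Function('A')(W) = Add(3, Mul(Rational(-1, 3), W)) (Function('A')(W) = Add(Mul(-3, -1), Mul(W, Rational(-1, 3))) = Add(3, Mul(Rational(-1, 3), W)))
Function('C')(d, t) = Add(-4, Mul(t, Add(3, Mul(Rational(-1, 3), d)))) (Function('C')(d, t) = Add(Mul(Add(3, Mul(Rational(-1, 3), d)), t), -4) = Add(Mul(t, Add(3, Mul(Rational(-1, 3), d))), -4) = Add(-4, Mul(t, Add(3, Mul(Rational(-1, 3), d)))))
Pow(Add(-368, Function('C')(-18, -7)), 2) = Pow(Add(-368, Add(-4, Mul(Rational(-1, 3), -7, Add(-9, -18)))), 2) = Pow(Add(-368, Add(-4, Mul(Rational(-1, 3), -7, -27))), 2) = Pow(Add(-368, Add(-4, -63)), 2) = Pow(Add(-368, -67), 2) = Pow(-435, 2) = 189225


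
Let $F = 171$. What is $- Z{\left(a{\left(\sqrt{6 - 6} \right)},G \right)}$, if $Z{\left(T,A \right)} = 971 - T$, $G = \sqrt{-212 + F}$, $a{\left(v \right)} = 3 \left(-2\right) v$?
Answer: $-971$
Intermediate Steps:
$a{\left(v \right)} = - 6 v$
$G = i \sqrt{41}$ ($G = \sqrt{-212 + 171} = \sqrt{-41} = i \sqrt{41} \approx 6.4031 i$)
$- Z{\left(a{\left(\sqrt{6 - 6} \right)},G \right)} = - (971 - - 6 \sqrt{6 - 6}) = - (971 - - 6 \sqrt{0}) = - (971 - \left(-6\right) 0) = - (971 - 0) = - (971 + 0) = \left(-1\right) 971 = -971$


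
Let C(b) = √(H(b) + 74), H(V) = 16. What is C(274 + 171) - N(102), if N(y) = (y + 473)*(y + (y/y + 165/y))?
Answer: -2045275/34 + 3*√10 ≈ -60146.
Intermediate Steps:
N(y) = (473 + y)*(1 + y + 165/y) (N(y) = (473 + y)*(y + (1 + 165/y)) = (473 + y)*(1 + y + 165/y))
C(b) = 3*√10 (C(b) = √(16 + 74) = √90 = 3*√10)
C(274 + 171) - N(102) = 3*√10 - (638 + 102² + 474*102 + 78045/102) = 3*√10 - (638 + 10404 + 48348 + 78045*(1/102)) = 3*√10 - (638 + 10404 + 48348 + 26015/34) = 3*√10 - 1*2045275/34 = 3*√10 - 2045275/34 = -2045275/34 + 3*√10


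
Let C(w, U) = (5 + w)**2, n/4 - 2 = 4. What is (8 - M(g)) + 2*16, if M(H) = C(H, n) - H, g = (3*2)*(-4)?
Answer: -345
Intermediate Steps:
n = 24 (n = 8 + 4*4 = 8 + 16 = 24)
g = -24 (g = 6*(-4) = -24)
M(H) = (5 + H)**2 - H
(8 - M(g)) + 2*16 = (8 - ((5 - 24)**2 - 1*(-24))) + 2*16 = (8 - ((-19)**2 + 24)) + 32 = (8 - (361 + 24)) + 32 = (8 - 1*385) + 32 = (8 - 385) + 32 = -377 + 32 = -345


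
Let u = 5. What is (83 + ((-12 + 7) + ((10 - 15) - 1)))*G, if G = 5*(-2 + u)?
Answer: 1080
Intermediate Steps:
G = 15 (G = 5*(-2 + 5) = 5*3 = 15)
(83 + ((-12 + 7) + ((10 - 15) - 1)))*G = (83 + ((-12 + 7) + ((10 - 15) - 1)))*15 = (83 + (-5 + (-5 - 1)))*15 = (83 + (-5 - 6))*15 = (83 - 11)*15 = 72*15 = 1080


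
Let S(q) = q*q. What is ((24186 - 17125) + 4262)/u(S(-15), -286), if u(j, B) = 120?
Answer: 11323/120 ≈ 94.358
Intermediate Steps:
S(q) = q²
((24186 - 17125) + 4262)/u(S(-15), -286) = ((24186 - 17125) + 4262)/120 = (7061 + 4262)*(1/120) = 11323*(1/120) = 11323/120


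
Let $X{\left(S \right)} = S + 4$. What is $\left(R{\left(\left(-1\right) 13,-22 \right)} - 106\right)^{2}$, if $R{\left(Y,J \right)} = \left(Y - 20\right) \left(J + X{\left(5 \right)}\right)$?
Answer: $104329$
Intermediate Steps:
$X{\left(S \right)} = 4 + S$
$R{\left(Y,J \right)} = \left(-20 + Y\right) \left(9 + J\right)$ ($R{\left(Y,J \right)} = \left(Y - 20\right) \left(J + \left(4 + 5\right)\right) = \left(-20 + Y\right) \left(J + 9\right) = \left(-20 + Y\right) \left(9 + J\right)$)
$\left(R{\left(\left(-1\right) 13,-22 \right)} - 106\right)^{2} = \left(\left(-180 - -440 + 9 \left(\left(-1\right) 13\right) - 22 \left(\left(-1\right) 13\right)\right) - 106\right)^{2} = \left(\left(-180 + 440 + 9 \left(-13\right) - -286\right) - 106\right)^{2} = \left(\left(-180 + 440 - 117 + 286\right) - 106\right)^{2} = \left(429 - 106\right)^{2} = 323^{2} = 104329$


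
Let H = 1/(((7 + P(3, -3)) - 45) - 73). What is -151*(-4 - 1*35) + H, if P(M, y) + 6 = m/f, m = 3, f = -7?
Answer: 4840751/822 ≈ 5889.0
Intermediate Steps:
P(M, y) = -45/7 (P(M, y) = -6 + 3/(-7) = -6 + 3*(-⅐) = -6 - 3/7 = -45/7)
H = -7/822 (H = 1/(((7 - 45/7) - 45) - 73) = 1/((4/7 - 45) - 73) = 1/(-311/7 - 73) = 1/(-822/7) = -7/822 ≈ -0.0085158)
-151*(-4 - 1*35) + H = -151*(-4 - 1*35) - 7/822 = -151*(-4 - 35) - 7/822 = -151*(-39) - 7/822 = 5889 - 7/822 = 4840751/822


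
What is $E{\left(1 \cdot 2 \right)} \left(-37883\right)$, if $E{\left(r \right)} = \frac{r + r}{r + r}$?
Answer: $-37883$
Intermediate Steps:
$E{\left(r \right)} = 1$ ($E{\left(r \right)} = \frac{2 r}{2 r} = 2 r \frac{1}{2 r} = 1$)
$E{\left(1 \cdot 2 \right)} \left(-37883\right) = 1 \left(-37883\right) = -37883$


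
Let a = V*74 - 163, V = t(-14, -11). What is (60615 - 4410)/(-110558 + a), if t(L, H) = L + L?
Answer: -56205/112793 ≈ -0.49830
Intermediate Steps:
t(L, H) = 2*L
V = -28 (V = 2*(-14) = -28)
a = -2235 (a = -28*74 - 163 = -2072 - 163 = -2235)
(60615 - 4410)/(-110558 + a) = (60615 - 4410)/(-110558 - 2235) = 56205/(-112793) = 56205*(-1/112793) = -56205/112793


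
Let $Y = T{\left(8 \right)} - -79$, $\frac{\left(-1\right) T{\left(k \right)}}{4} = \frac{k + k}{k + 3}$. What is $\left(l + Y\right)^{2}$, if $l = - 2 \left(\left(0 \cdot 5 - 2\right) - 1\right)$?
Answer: $\frac{758641}{121} \approx 6269.8$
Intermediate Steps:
$l = 6$ ($l = - 2 \left(\left(0 - 2\right) - 1\right) = - 2 \left(-2 - 1\right) = \left(-2\right) \left(-3\right) = 6$)
$T{\left(k \right)} = - \frac{8 k}{3 + k}$ ($T{\left(k \right)} = - 4 \frac{k + k}{k + 3} = - 4 \frac{2 k}{3 + k} = - \frac{8 k}{3 + k}$)
$Y = \frac{805}{11}$ ($Y = \left(-8\right) 8 \frac{1}{3 + 8} - -79 = \left(-8\right) 8 \cdot \frac{1}{11} + 79 = - \frac{64}{11} + 79 = \frac{805}{11} \approx 73.182$)
$\left(l + Y\right)^{2} = \left(6 + \frac{805}{11}\right)^{2} = \left(\frac{871}{11}\right)^{2} = \frac{758641}{121}$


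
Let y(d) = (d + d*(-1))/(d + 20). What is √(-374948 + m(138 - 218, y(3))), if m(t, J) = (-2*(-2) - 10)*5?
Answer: 433*I*√2 ≈ 612.35*I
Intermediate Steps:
y(d) = 0 (y(d) = (d - d)/(20 + d) = 0/(20 + d) = 0)
m(t, J) = -30 (m(t, J) = (4 - 10)*5 = -6*5 = -30)
√(-374948 + m(138 - 218, y(3))) = √(-374948 - 30) = √(-374978) = 433*I*√2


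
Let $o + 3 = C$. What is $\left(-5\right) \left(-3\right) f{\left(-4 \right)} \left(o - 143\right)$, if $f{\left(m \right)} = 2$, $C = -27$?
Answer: $-5190$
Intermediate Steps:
$o = -30$ ($o = -3 - 27 = -30$)
$\left(-5\right) \left(-3\right) f{\left(-4 \right)} \left(o - 143\right) = \left(-5\right) \left(-3\right) 2 \left(-30 - 143\right) = 15 \cdot 2 \left(-173\right) = 30 \left(-173\right) = -5190$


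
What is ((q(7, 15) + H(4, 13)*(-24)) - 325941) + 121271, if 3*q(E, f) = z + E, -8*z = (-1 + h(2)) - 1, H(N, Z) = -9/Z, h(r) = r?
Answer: -7981391/39 ≈ -2.0465e+5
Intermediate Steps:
z = 0 (z = -((-1 + 2) - 1)/8 = -(1 - 1)/8 = -1/8*0 = 0)
q(E, f) = E/3 (q(E, f) = (0 + E)/3 = E/3)
((q(7, 15) + H(4, 13)*(-24)) - 325941) + 121271 = (((1/3)*7 - 9/13*(-24)) - 325941) + 121271 = ((7/3 - 9*1/13*(-24)) - 325941) + 121271 = ((7/3 - 9/13*(-24)) - 325941) + 121271 = ((7/3 + 216/13) - 325941) + 121271 = (739/39 - 325941) + 121271 = -12710960/39 + 121271 = -7981391/39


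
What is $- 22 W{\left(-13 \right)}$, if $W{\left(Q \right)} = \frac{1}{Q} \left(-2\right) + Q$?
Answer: $\frac{3674}{13} \approx 282.62$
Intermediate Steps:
$W{\left(Q \right)} = Q - \frac{2}{Q}$ ($W{\left(Q \right)} = - \frac{2}{Q} + Q = Q - \frac{2}{Q}$)
$- 22 W{\left(-13 \right)} = - 22 \left(-13 - \frac{2}{-13}\right) = - 22 \left(-13 - - \frac{2}{13}\right) = - 22 \left(-13 + \frac{2}{13}\right) = \left(-22\right) \left(- \frac{167}{13}\right) = \frac{3674}{13}$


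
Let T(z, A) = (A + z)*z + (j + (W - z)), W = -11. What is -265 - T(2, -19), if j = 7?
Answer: -225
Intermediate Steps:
T(z, A) = -4 - z + z*(A + z) (T(z, A) = (A + z)*z + (7 + (-11 - z)) = z*(A + z) + (-4 - z) = -4 - z + z*(A + z))
-265 - T(2, -19) = -265 - (-4 + 2² - 1*2 - 19*2) = -265 - (-4 + 4 - 2 - 38) = -265 - 1*(-40) = -265 + 40 = -225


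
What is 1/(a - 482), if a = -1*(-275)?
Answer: -1/207 ≈ -0.0048309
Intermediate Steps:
a = 275
1/(a - 482) = 1/(275 - 482) = 1/(-207) = -1/207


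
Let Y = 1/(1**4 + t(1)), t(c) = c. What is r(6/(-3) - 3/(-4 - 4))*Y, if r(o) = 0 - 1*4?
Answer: -2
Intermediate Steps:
Y = 1/2 (Y = 1/(1**4 + 1) = 1/(1 + 1) = 1/2 ≈ 0.50000)
r(o) = -4 (r(o) = 0 - 4 = -4)
r(6/(-3) - 3/(-4 - 4))*Y = -4*1/2 = -2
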